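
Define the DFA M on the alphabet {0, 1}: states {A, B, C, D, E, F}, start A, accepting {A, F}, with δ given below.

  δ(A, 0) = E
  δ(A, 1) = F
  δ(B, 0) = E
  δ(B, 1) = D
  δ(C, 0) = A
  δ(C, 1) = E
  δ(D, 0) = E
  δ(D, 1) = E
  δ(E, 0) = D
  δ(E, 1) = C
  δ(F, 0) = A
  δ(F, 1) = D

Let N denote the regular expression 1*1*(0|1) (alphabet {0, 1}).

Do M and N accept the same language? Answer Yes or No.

No

The empty string ε is accepted by M but rejected by N.
So L(M) ≠ L(N).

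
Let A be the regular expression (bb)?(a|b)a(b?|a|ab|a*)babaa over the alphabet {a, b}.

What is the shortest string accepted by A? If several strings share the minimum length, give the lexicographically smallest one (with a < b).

aababaa

By inspection of the expression, no string of length less than 7 matches, and aababaa is the lexicographically first match of length 7.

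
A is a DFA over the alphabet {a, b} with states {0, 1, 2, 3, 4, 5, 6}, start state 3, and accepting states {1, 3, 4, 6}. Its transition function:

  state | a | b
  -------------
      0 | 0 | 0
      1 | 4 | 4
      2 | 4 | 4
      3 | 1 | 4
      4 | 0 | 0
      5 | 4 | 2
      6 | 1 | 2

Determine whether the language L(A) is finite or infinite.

The useful states (reachable from 3 and able to reach an accepting state) are {1, 3, 4}.
Restricted to these states the transition graph has no cycle, so every accepting path has bounded length and L is finite.

finite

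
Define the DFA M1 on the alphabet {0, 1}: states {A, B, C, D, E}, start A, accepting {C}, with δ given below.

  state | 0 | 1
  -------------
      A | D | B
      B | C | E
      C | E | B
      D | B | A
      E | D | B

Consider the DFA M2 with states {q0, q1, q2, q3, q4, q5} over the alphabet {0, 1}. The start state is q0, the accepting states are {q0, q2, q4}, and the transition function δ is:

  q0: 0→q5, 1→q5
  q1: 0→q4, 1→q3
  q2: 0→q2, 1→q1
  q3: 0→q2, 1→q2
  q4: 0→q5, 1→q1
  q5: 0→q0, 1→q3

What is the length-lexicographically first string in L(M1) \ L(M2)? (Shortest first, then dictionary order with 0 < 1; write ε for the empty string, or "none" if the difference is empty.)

000

The string 000 is accepted by M1 but not by M2.
No shorter string lies in the difference, and 000 is the lexicographically first length-3 string in L(M1) \ L(M2).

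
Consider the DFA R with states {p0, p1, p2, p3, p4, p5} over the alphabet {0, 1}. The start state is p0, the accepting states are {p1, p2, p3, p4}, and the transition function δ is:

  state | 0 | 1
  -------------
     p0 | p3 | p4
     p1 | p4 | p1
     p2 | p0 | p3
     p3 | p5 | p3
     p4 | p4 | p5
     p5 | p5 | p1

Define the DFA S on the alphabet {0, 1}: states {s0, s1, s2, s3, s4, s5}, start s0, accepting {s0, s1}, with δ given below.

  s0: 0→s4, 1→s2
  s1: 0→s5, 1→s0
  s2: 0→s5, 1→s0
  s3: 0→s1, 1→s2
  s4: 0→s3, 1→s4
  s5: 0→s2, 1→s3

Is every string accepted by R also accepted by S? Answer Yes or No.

No

The string 0 is in L(R) but not in L(S).
So L(R) ⊄ L(S).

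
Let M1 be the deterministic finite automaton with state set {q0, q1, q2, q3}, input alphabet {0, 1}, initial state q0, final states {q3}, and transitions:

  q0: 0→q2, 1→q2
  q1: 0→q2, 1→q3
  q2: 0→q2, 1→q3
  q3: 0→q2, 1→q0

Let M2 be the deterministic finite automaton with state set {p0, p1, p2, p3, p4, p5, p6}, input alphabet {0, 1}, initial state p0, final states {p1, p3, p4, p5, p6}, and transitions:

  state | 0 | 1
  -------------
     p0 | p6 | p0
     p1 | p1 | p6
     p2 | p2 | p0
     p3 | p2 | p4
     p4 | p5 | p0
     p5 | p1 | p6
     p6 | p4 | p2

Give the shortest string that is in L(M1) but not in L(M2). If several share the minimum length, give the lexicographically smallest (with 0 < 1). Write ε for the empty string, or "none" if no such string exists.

The string 01 is accepted by M1 but not by M2.
No shorter string lies in the difference, and 01 is the lexicographically first length-2 string in L(M1) \ L(M2).

01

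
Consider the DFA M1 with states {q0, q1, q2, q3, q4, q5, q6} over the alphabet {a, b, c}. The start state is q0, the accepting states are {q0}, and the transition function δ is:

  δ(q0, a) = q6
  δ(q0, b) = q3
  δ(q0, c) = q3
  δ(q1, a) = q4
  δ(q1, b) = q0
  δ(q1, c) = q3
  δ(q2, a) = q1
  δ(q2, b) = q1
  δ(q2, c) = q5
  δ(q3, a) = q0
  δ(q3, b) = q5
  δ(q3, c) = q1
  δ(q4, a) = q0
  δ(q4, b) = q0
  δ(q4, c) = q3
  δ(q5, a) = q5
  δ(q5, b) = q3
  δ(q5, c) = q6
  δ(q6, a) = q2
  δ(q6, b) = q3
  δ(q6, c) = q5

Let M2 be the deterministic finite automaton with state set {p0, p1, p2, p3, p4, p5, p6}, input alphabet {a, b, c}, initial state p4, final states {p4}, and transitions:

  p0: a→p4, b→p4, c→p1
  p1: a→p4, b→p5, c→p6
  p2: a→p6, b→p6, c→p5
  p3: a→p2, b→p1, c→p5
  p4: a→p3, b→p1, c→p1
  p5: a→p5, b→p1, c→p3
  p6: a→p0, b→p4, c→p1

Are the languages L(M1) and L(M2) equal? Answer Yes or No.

Exploring the product automaton M1 × M2 from the start pair (q0, p4), following both machines on each input symbol, reaches 7 state pairs: (q0, p4), (q6, p3), (q3, p1), (q2, p2), (q5, p5), (q1, p6), (q4, p0).
M1 accepts in {q0} and M2 accepts in {p4}. In every reachable pair the two components are either both accepting — (q0, p4) — or both non-accepting, so no string is accepted by exactly one of the machines: L(M1) \ L(M2) and L(M2) \ L(M1) are both empty.
Hence every string is accepted by M1 iff it is accepted by M2, and the two languages coincide.

Yes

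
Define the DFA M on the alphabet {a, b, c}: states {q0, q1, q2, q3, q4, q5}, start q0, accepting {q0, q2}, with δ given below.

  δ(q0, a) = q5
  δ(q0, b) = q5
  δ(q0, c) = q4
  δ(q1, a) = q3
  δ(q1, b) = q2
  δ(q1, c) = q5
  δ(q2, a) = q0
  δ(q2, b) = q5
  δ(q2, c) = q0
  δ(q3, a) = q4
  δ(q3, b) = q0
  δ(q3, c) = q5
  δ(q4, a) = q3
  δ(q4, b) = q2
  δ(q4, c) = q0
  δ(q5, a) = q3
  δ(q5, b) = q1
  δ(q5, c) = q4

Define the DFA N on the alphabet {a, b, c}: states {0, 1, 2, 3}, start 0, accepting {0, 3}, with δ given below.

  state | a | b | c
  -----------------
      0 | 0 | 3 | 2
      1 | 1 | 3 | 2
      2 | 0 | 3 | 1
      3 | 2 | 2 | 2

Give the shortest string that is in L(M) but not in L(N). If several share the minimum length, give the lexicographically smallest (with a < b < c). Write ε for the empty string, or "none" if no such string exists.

cc

The string cc is accepted by M but not by N.
No shorter string lies in the difference, and cc is the lexicographically first length-2 string in L(M) \ L(N).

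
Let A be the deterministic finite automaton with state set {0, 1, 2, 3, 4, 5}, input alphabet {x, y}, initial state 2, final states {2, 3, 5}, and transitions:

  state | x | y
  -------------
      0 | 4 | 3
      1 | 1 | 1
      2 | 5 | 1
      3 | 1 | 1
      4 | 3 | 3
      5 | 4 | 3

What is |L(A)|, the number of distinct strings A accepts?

The useful subgraph on states {2, 3, 4, 5} is acyclic, so L(A) is finite; the longest accepting path visits 4 useful states, giving maximum string length 3.
Counting accepting paths from 2 by length: 1 of length 0, 1 of length 1, 1 of length 2, 2 of length 3. Total 5.

5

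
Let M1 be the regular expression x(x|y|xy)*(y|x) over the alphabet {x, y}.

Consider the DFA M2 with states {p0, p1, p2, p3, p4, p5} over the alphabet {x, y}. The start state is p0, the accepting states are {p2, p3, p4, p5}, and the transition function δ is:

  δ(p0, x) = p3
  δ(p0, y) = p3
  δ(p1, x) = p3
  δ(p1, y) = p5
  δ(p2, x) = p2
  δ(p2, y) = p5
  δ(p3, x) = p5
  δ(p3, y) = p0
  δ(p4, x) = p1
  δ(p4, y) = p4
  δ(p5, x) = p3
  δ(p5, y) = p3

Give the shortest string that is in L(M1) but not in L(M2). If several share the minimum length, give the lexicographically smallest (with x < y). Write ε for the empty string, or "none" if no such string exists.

xy

The string xy is accepted by M1 but not by M2.
No shorter string lies in the difference, and xy is the lexicographically first length-2 string in L(M1) \ L(M2).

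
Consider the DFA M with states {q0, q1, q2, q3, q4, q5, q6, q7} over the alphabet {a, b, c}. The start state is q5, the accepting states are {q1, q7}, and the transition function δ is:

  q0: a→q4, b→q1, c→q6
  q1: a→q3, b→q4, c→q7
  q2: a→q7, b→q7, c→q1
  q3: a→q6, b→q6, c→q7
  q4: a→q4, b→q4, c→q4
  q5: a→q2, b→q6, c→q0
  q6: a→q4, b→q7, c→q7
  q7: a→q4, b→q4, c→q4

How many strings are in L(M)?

20

The useful subgraph on states {q0, q1, q2, q3, q5, q6, q7} is acyclic, so L(M) is finite; the longest accepting path visits 6 useful states, giving maximum string length 5.
Counting accepting paths from q5 by length: 6 of length 2, 4 of length 3, 2 of length 4, 8 of length 5. Total 20.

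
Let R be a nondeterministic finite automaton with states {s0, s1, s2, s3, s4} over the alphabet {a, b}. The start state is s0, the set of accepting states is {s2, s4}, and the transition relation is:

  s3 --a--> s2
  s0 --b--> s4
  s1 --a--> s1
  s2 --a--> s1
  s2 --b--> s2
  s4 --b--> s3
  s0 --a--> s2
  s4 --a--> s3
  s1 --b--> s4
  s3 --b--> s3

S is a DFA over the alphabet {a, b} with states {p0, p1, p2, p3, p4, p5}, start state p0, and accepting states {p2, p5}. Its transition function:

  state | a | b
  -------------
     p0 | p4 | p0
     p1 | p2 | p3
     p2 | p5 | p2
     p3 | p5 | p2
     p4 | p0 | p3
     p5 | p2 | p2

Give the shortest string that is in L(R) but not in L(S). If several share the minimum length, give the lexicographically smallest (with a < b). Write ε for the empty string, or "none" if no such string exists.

The string a is accepted by R but not by S.
No shorter string lies in the difference, and a is the lexicographically first length-1 string in L(R) \ L(S).

a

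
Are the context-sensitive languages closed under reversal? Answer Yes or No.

Yes

Reversing both sides of every production of a noncontracting (context-sensitive) grammar gives another noncontracting grammar, and it generates Lᴿ; equivalently an LBA can reverse its tape in place and then run the machine for L.
So the context-sensitive languages are closed under reversal.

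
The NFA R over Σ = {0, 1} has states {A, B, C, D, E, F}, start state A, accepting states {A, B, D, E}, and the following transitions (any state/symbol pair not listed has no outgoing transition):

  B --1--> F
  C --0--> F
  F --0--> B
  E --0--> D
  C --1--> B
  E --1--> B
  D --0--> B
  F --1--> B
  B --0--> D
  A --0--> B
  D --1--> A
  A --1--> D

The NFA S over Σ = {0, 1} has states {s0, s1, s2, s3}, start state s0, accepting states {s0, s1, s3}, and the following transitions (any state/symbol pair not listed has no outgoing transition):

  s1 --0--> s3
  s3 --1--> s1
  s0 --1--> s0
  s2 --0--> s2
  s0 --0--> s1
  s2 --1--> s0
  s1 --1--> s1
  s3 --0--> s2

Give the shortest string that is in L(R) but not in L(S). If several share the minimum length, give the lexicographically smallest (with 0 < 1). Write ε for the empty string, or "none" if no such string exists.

The string 000 is accepted by R but not by S.
No shorter string lies in the difference, and 000 is the lexicographically first length-3 string in L(R) \ L(S).

000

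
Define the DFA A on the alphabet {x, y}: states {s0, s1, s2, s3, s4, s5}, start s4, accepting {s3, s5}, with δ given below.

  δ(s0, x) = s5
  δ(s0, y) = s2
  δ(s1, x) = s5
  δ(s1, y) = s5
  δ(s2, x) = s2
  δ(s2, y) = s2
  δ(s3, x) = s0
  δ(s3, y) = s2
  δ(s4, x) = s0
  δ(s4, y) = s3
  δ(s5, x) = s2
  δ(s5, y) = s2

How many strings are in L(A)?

3

The useful subgraph on states {s0, s3, s4, s5} is acyclic, so L(A) is finite; the longest accepting path visits 4 useful states, giving maximum string length 3.
Counting accepting paths from s4 by length: 1 of length 1, 1 of length 2, 1 of length 3. Total 3.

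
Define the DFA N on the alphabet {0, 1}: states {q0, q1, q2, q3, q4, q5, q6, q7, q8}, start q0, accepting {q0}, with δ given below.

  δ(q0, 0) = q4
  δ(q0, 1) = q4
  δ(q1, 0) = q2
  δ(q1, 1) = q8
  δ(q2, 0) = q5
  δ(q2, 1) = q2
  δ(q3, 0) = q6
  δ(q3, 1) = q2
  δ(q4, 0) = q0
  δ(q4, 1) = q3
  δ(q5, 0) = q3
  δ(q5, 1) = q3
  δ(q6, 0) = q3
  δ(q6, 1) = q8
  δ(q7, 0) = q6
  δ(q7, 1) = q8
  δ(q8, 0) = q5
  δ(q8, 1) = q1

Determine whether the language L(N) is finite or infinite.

State q0 is reachable from the start and can reach an accepting state, and it lies on the cycle q0 → q4 → q0.
Traversing that cycle any number of times yields accepted strings of unbounded length, so the language is infinite.

infinite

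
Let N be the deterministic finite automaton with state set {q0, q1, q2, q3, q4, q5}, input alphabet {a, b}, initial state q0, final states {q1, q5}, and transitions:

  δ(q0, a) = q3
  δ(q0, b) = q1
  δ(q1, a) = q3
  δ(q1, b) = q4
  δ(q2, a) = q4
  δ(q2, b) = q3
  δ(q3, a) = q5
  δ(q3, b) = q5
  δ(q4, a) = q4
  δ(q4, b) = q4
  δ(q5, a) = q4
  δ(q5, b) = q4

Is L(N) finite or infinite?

The useful states (reachable from q0 and able to reach an accepting state) are {q0, q1, q3, q5}.
Restricted to these states the transition graph has no cycle, so every accepting path has bounded length and L is finite.

finite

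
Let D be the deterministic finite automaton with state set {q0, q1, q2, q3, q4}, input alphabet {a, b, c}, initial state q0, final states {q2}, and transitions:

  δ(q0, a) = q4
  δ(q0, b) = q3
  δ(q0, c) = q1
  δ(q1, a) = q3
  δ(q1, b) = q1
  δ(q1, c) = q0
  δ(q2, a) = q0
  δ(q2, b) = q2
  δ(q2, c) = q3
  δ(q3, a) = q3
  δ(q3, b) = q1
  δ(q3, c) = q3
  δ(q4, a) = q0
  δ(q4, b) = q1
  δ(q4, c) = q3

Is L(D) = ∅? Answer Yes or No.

Yes

The states reachable from the start state are {q0, q1, q3, q4}.
None of the accepting states {q2} is reachable, so no string is accepted and L(D) = ∅.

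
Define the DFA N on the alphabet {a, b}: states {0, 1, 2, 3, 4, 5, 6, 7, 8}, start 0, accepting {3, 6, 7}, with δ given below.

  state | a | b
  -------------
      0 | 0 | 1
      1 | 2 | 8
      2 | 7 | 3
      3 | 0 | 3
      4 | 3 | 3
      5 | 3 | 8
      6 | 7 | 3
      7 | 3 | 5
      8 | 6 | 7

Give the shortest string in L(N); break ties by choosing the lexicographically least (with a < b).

baa

A breadth-first search from 0 reaches an accepting state first via the path 0 → 1 → 2 → 7 on input baa.
No string of length < 3 is accepted (BFS exhausts all shorter strings without reaching an accepting state), and baa is the lexicographically least accepting string of length 3.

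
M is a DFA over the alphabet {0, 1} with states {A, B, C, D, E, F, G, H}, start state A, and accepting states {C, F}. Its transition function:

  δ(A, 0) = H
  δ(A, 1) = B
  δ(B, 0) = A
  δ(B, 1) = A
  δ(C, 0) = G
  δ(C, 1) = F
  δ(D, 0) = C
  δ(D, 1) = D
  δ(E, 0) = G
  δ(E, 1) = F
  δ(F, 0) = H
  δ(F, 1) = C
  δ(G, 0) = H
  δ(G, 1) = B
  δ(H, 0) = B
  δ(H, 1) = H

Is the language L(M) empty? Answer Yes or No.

Yes

The states reachable from the start state are {A, B, H}.
None of the accepting states {C, F} is reachable, so no string is accepted and L(M) = ∅.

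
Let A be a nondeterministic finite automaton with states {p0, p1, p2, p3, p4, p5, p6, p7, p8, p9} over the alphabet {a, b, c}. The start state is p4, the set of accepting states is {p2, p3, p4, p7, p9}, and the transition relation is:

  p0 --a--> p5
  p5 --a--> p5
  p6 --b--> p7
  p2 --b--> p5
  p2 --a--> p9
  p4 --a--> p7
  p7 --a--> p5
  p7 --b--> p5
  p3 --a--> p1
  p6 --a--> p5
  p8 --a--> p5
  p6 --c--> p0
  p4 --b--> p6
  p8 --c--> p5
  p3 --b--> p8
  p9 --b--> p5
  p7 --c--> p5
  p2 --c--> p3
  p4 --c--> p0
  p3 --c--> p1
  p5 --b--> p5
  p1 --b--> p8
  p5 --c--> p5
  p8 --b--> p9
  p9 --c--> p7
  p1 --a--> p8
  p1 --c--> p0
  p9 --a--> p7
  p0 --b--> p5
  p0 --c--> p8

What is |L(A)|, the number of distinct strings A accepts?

9

The useful subgraph on states {p0, p4, p6, p7, p8, p9} is acyclic, so L(A) is finite; the longest accepting path visits 6 useful states, giving maximum string length 5.
Counting accepting paths from p4 by length: 1 of length 0, 1 of length 1, 1 of length 2, 1 of length 3, 3 of length 4, 2 of length 5. Total 9.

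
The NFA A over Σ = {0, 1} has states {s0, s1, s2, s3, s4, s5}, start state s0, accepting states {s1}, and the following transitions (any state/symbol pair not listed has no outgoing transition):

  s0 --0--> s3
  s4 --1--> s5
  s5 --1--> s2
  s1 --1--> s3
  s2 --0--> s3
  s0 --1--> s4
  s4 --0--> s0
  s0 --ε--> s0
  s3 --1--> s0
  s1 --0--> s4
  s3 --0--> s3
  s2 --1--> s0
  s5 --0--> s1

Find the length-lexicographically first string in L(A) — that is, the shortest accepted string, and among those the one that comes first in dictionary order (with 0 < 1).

110

A breadth-first search from s0 reaches an accepting state first via the path s0 → s4 → s5 → s1 on input 110.
No string of length < 3 is accepted (BFS exhausts all shorter strings without reaching an accepting state), and 110 is the lexicographically least accepting string of length 3.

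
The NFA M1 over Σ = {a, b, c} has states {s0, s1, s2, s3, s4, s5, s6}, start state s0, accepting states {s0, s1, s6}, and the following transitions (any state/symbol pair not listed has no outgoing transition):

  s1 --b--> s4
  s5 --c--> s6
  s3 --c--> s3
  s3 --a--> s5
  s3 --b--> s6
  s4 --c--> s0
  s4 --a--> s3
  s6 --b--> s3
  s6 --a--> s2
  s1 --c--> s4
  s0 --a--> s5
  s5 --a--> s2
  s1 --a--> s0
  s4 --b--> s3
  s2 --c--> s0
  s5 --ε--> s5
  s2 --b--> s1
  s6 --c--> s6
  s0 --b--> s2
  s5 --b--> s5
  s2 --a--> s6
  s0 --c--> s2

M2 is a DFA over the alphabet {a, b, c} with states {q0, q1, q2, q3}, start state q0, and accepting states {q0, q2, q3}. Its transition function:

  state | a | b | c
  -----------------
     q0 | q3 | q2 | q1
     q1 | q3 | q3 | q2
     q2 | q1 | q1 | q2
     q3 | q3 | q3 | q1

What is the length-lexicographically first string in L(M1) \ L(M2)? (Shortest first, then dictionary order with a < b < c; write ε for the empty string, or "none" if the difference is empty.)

The string ac is accepted by M1 but not by M2.
No shorter string lies in the difference, and ac is the lexicographically first length-2 string in L(M1) \ L(M2).

ac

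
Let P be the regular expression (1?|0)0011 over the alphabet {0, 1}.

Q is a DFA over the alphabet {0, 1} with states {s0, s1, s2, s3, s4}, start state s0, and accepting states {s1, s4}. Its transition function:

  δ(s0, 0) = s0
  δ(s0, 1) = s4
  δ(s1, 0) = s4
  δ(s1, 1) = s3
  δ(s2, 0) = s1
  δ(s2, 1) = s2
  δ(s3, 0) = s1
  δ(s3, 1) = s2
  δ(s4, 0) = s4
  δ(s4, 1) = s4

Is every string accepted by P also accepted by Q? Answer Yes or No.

Converting the expression P to a DFA (subset construction, then merging equivalent states) gives the minimal DFA with states {p0, p1, p2, p3, p4, p5, p6, p7, p8}, start state p0, accepting states {p8} and transitions p0: 0→p1, 1→p2; p1: 0→p3, 1→p4; p2: 0→p5, 1→p4; p3: 0→p6, 1→p7; p4: 0→p4, 1→p4; p5: 0→p6, 1→p4; p6: 0→p4, 1→p7; p7: 0→p4, 1→p8; p8: 0→p4, 1→p4.
Exploring the product automaton P × Q from the start pair (p0, s0), following both machines on each input symbol, reaches 11 state pairs: (p0, s0), (p1, s0), (p2, s4), (p3, s0), (p4, s4), (p5, s4), (p6, s0), (p7, s4), (p6, s4), (p4, s0), (p8, s4).
P accepts in {p8} and Q accepts in {s1, s4}. The reachable pairs whose P-component is accepting are (p8, s4); in each of them the Q-component is accepting too, so the product for L(P) \ L(Q) (P-component accepting, Q-component rejecting) has no reachable accepting pair and the difference is empty.
Hence every string in L(P) is also in L(Q).

Yes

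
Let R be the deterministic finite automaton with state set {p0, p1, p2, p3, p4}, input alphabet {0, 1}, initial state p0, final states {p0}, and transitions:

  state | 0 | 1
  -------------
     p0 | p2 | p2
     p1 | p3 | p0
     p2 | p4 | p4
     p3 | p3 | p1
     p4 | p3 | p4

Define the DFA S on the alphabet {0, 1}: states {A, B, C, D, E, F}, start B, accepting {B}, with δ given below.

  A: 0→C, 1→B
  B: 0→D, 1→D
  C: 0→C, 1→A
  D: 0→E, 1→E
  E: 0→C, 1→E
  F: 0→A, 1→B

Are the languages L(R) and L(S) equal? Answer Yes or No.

Yes

Exploring the product automaton R × S from the start pair (p0, B), following both machines on each input symbol, reaches 5 state pairs: (p0, B), (p2, D), (p4, E), (p3, C), (p1, A).
R accepts in {p0} and S accepts in {B}. In every reachable pair the two components are either both accepting — (p0, B) — or both non-accepting, so no string is accepted by exactly one of the machines: L(R) \ L(S) and L(S) \ L(R) are both empty.
Hence every string is accepted by R iff it is accepted by S, and the two languages coincide.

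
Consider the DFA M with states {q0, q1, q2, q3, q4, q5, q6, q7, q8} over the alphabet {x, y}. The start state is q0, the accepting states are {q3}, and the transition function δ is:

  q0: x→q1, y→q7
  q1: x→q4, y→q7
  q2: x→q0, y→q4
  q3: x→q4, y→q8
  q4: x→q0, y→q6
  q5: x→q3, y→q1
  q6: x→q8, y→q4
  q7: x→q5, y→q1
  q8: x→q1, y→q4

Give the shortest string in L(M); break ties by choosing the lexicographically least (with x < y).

yxx

A breadth-first search from q0 reaches an accepting state first via the path q0 → q7 → q5 → q3 on input yxx.
No string of length < 3 is accepted (BFS exhausts all shorter strings without reaching an accepting state), and yxx is the lexicographically least accepting string of length 3.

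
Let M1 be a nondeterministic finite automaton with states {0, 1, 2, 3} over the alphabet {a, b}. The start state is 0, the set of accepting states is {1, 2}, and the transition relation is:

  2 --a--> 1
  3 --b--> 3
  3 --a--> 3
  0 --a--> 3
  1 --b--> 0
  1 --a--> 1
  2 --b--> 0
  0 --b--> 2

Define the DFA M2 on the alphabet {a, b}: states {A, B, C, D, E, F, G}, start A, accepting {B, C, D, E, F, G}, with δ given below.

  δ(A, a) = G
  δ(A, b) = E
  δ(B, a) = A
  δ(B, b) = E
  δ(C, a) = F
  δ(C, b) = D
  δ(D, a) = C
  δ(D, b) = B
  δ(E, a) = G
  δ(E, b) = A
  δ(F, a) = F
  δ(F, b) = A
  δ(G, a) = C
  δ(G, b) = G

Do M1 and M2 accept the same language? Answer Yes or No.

The string baabba is accepted by M1 but rejected by M2.
So L(M1) ≠ L(M2).

No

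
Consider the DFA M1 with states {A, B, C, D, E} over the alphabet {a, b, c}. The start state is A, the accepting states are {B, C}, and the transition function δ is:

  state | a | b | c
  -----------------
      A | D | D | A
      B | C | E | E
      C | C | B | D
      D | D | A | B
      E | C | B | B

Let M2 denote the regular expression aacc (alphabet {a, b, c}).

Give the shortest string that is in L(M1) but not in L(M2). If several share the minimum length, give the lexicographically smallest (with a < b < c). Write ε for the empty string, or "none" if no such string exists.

ac

The string ac is accepted by M1 but not by M2.
No shorter string lies in the difference, and ac is the lexicographically first length-2 string in L(M1) \ L(M2).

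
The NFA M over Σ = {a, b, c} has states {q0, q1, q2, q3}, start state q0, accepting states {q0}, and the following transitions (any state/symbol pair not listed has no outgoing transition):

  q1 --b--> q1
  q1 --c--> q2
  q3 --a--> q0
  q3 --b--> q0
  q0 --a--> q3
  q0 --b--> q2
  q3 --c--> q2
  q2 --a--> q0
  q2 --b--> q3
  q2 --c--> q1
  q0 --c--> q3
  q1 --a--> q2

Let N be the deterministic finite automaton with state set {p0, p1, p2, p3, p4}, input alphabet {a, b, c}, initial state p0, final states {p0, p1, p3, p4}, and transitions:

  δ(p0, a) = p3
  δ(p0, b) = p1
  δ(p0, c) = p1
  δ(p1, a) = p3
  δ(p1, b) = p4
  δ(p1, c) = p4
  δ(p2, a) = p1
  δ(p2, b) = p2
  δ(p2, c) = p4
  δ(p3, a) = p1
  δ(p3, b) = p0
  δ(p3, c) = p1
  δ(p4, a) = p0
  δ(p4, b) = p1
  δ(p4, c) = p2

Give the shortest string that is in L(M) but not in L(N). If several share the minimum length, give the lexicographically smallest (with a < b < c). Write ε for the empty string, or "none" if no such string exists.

cbcb

The string cbcb is accepted by M but not by N.
No shorter string lies in the difference, and cbcb is the lexicographically first length-4 string in L(M) \ L(N).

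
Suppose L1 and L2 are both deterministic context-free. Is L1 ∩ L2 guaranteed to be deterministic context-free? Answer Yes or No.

No

DCFLs are closed under complement (normalise the DPDA to read all of its input, then flip the verdict). If they were also closed under intersection, De Morgan would make them closed under union; but {aⁿbⁿ : n≥0} and {aⁿb²ⁿ : n≥0} are DCFLs (push the a's; pop one per b, respectively one per two b's) whose union no deterministic PDA accepts: a DPDA for it would have a single run on aⁿb²ⁿ, accepting after the prefix aⁿbⁿ and accepting again after n more b's; an ordinary PDA that simulates it on a's and b's and, at any moment when it is accepting, may switch to reading only a fresh letter c while feeding each c to the simulation as a b, would accept aⁱbʲcᵏ (k≥1) exactly when both aⁱbʲ and aⁱbʲ⁺ᵏ are in the language, i.e. its language intersected with the regular set a*b*c⁺ would be exactly {aⁿbⁿcⁿ : n≥1} — impossible, since context-free languages are closed under intersection with regular sets and {aⁿbⁿcⁿ} is not context-free.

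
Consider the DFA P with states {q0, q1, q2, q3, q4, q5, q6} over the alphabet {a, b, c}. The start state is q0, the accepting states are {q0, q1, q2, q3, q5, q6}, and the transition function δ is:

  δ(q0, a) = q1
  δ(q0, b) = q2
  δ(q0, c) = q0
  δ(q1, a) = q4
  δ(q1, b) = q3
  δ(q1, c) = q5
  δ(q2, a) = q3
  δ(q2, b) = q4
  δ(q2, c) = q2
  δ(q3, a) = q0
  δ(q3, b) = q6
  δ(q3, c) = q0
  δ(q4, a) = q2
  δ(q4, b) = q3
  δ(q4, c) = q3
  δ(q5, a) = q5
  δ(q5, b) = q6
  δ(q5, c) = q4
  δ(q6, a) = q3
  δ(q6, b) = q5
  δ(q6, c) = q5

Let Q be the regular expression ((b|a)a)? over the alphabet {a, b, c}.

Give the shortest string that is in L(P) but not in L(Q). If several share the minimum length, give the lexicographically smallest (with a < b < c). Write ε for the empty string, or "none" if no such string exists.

The string a is accepted by P but not by Q.
No shorter string lies in the difference, and a is the lexicographically first length-1 string in L(P) \ L(Q).

a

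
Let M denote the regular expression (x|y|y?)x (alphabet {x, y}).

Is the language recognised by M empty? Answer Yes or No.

No

The string x matches the expression, so it belongs to L(M).
Since L(M) contains at least one string, it is not empty.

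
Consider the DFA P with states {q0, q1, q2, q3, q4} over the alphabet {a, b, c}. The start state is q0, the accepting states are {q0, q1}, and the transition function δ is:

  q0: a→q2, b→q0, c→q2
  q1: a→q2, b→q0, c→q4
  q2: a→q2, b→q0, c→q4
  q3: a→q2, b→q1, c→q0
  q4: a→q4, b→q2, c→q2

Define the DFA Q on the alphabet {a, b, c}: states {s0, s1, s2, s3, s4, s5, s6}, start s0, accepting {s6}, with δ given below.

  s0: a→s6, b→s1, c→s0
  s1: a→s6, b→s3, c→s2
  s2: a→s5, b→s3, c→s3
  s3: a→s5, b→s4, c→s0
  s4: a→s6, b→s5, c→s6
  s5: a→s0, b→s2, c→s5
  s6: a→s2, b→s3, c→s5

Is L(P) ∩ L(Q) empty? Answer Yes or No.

Yes

Exploring the product automaton P × Q from the start pair (q0, s0), following both machines on each input symbol, reaches 18 state pairs: (q0, s0), (q2, s6), (q0, s1), (q2, s0), (q2, s2), (q0, s3), (q4, s5), (q4, s0), (q2, s5), (q4, s3), (q0, s4), (q4, s6), (q2, s1), (q0, s2), (q2, s4), (q0, s5), (q4, s2), (q2, s3).
P accepts in {q0, q1} and Q accepts in {s6}; no reachable pair has both components accepting, so no string drives both machines to acceptance simultaneously and L(P) ∩ L(Q) = ∅.
So no string is accepted by both, and the intersection is empty.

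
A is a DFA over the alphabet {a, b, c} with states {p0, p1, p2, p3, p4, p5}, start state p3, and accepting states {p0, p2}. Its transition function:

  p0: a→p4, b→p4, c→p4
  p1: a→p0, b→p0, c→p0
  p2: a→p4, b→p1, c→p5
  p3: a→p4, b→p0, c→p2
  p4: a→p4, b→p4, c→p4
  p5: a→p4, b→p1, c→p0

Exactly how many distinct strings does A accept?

9

The useful subgraph on states {p0, p1, p2, p3, p5} is acyclic, so L(A) is finite; the longest accepting path visits 5 useful states, giving maximum string length 4.
Counting accepting paths from p3 by length: 2 of length 1, 4 of length 3, 3 of length 4. Total 9.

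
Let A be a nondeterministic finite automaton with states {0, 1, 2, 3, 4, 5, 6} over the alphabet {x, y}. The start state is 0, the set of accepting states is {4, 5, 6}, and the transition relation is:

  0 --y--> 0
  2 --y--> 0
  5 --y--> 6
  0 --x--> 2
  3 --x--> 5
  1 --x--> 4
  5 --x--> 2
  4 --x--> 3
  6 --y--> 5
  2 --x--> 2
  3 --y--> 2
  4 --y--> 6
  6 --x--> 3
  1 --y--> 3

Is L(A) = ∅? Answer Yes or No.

The states reachable from the start state are {0, 2}.
None of the accepting states {4, 5, 6} is reachable, so no string is accepted and L(A) = ∅.

Yes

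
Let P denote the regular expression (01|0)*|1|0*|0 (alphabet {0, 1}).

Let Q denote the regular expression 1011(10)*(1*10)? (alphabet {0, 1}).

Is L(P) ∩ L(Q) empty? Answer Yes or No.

Yes

Converting the expression P to a DFA (subset construction, then merging equivalent states) gives the minimal DFA with states {p0, p1, p2, p3, p4}, start state p0, accepting states {p0, p1, p2, p3} and transitions p0: 0→p1, 1→p2; p1: 0→p1, 1→p3; p2: 0→p4, 1→p4; p3: 0→p1, 1→p4; p4: 0→p4, 1→p4.
Converting the expression Q to a DFA (subset construction, then merging equivalent states) gives the minimal DFA with states {q0, q1, q2, q3, q4, q5, q6, q7, q8}, start state q0, accepting states {q5, q8} and transitions q0: 0→q1, 1→q2; q1: 0→q1, 1→q1; q2: 0→q3, 1→q1; q3: 0→q1, 1→q4; q4: 0→q1, 1→q5; q5: 0→q1, 1→q6; q6: 0→q5, 1→q7; q7: 0→q8, 1→q7; q8: 0→q1, 1→q1.
Exploring the product automaton P × Q from the start pair (p0, q0), following both machines on each input symbol, reaches 11 state pairs: (p0, q0), (p1, q1), (p2, q2), (p3, q1), (p4, q3), (p4, q1), (p4, q4), (p4, q5), (p4, q6), (p4, q7), (p4, q8).
P accepts in {p0, p1, p2, p3} and Q accepts in {q5, q8}; no reachable pair has both components accepting, so no string drives both machines to acceptance simultaneously and L(P) ∩ L(Q) = ∅.
So no string is accepted by both, and the intersection is empty.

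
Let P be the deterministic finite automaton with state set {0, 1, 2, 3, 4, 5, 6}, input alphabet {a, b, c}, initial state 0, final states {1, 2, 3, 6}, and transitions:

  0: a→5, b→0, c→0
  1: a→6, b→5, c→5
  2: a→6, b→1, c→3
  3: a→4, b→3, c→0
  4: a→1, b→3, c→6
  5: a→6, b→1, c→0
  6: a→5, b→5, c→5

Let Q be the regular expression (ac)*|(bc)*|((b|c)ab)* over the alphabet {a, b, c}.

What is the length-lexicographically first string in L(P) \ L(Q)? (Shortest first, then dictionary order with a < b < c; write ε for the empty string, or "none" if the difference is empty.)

The string aa is accepted by P but not by Q.
No shorter string lies in the difference, and aa is the lexicographically first length-2 string in L(P) \ L(Q).

aa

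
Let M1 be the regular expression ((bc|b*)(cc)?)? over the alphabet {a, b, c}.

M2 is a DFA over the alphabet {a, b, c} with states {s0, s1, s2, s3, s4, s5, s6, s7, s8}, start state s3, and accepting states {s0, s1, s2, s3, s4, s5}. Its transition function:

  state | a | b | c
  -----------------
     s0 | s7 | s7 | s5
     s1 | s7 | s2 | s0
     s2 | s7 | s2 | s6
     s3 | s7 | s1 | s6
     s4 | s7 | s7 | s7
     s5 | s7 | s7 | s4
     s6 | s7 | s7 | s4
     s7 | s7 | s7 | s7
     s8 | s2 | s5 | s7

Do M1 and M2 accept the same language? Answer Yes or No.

Yes

Converting the expression M1 to a DFA (subset construction, then merging equivalent states) gives the minimal DFA with states {r0, r1, r2, r3, r4, r5, r6, r7}, start state r0, accepting states {r0, r2, r4, r5, r6, r7} and transitions r0: a→r1, b→r2, c→r3; r1: a→r1, b→r1, c→r1; r2: a→r1, b→r4, c→r5; r3: a→r1, b→r1, c→r6; r4: a→r1, b→r4, c→r3; r5: a→r1, b→r1, c→r7; r6: a→r1, b→r1, c→r1; r7: a→r1, b→r1, c→r6.
Exploring the product automaton M1 × M2 from the start pair (r0, s3), following both machines on each input symbol, reaches 8 state pairs: (r0, s3), (r1, s7), (r2, s1), (r3, s6), (r4, s2), (r5, s0), (r6, s4), (r7, s5).
M1 accepts in {r0, r2, r4, r5, r6, r7} and M2 accepts in {s0, s1, s2, s3, s4, s5}. In every reachable pair the two components are either both accepting — (r0, s3), (r2, s1), (r4, s2), (r5, s0), (r6, s4), (r7, s5) — or both non-accepting, so no string is accepted by exactly one of the machines: L(M1) \ L(M2) and L(M2) \ L(M1) are both empty.
Hence every string is accepted by M1 iff it is accepted by M2, and the two languages coincide.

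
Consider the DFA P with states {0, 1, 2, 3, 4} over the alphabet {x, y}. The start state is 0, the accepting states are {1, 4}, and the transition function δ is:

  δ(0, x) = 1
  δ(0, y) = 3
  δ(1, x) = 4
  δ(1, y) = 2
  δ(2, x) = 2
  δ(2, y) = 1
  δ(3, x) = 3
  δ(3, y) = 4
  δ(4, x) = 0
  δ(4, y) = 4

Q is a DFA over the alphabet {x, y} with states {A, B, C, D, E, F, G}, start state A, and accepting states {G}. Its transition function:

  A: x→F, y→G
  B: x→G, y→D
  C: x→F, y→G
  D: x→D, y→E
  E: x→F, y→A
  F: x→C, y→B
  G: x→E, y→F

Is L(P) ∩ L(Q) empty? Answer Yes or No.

No

The string xxy is accepted by both P and Q.
Hence L(P) ∩ L(Q) ≠ ∅.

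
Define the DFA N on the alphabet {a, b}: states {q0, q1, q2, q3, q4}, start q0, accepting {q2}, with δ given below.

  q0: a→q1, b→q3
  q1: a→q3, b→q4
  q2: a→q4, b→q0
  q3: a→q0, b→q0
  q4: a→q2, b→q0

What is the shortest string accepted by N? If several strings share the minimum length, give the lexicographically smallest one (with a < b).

aba

A breadth-first search from q0 reaches an accepting state first via the path q0 → q1 → q4 → q2 on input aba.
No string of length < 3 is accepted (BFS exhausts all shorter strings without reaching an accepting state), and aba is the lexicographically least accepting string of length 3.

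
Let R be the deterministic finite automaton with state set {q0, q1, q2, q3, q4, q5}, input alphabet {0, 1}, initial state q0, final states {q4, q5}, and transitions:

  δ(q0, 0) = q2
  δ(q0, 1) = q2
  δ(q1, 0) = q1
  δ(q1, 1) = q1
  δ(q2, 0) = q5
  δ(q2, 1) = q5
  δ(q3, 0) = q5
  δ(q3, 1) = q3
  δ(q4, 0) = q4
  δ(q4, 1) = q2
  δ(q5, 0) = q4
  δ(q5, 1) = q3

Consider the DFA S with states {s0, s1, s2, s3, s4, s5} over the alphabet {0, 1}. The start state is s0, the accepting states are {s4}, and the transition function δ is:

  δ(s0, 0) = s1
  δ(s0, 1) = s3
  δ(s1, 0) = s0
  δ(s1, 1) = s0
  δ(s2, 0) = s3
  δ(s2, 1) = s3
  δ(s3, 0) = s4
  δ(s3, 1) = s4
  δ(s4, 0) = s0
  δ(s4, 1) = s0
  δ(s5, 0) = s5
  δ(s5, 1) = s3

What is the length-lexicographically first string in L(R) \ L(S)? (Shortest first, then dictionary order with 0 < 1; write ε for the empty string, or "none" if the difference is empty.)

The string 00 is accepted by R but not by S.
No shorter string lies in the difference, and 00 is the lexicographically first length-2 string in L(R) \ L(S).

00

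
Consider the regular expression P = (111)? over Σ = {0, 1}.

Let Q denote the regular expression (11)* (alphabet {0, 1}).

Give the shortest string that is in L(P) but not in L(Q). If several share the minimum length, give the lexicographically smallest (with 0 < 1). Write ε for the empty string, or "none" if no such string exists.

The string 111 is accepted by P but not by Q.
No shorter string lies in the difference, and 111 is the lexicographically first length-3 string in L(P) \ L(Q).

111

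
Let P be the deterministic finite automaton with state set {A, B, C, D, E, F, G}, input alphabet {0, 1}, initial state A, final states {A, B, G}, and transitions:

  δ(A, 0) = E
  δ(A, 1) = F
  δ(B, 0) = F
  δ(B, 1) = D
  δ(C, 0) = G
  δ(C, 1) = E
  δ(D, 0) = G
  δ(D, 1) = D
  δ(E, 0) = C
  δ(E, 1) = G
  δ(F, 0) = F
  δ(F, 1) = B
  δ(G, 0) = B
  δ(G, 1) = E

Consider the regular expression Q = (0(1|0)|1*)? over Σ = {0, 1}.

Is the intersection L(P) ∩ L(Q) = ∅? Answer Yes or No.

No

The empty string ε is accepted by both P and Q.
Hence L(P) ∩ L(Q) ≠ ∅.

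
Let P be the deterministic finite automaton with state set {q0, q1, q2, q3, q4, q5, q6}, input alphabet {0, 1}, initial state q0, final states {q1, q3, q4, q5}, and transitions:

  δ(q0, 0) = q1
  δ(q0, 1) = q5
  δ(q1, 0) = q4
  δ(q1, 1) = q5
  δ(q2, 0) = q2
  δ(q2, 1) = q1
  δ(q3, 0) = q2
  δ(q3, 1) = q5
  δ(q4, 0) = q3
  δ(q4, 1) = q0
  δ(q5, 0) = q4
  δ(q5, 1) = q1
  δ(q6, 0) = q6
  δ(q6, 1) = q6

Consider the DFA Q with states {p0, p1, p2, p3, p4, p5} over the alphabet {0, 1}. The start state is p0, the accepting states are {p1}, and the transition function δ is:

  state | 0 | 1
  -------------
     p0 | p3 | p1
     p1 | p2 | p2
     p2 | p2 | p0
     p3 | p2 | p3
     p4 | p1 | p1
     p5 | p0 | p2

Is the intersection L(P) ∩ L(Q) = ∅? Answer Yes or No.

No

The string 1 is accepted by both P and Q.
Hence L(P) ∩ L(Q) ≠ ∅.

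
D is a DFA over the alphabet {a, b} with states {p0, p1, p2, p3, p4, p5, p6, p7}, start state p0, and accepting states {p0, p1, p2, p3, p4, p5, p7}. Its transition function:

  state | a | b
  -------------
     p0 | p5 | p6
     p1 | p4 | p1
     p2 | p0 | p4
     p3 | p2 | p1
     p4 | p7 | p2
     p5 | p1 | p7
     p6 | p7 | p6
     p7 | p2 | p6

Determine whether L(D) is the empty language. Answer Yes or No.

No

The empty string ε is accepted: the run p0 ends in the accepting state p0.
Since at least one string is accepted, L(D) is not empty.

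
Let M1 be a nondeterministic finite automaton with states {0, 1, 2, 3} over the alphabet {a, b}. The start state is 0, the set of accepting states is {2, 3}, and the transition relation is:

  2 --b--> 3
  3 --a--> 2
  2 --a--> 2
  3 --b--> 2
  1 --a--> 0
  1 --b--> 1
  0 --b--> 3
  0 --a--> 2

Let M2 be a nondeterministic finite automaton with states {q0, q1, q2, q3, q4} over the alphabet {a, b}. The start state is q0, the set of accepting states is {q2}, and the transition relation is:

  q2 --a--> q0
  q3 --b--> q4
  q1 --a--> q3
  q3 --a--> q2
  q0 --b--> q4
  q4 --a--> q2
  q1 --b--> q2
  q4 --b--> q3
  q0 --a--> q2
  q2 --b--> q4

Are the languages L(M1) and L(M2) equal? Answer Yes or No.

No

The string b is accepted by M1 but rejected by M2.
So L(M1) ≠ L(M2).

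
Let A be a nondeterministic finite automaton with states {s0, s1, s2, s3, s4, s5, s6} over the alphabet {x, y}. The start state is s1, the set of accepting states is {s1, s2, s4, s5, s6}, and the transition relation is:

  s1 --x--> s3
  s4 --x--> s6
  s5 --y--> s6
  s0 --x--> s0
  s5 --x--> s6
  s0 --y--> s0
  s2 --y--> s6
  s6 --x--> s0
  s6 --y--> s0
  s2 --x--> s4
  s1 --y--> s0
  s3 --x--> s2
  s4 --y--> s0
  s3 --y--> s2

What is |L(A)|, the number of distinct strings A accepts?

The useful subgraph on states {s1, s2, s3, s4, s6} is acyclic, so L(A) is finite; the longest accepting path visits 5 useful states, giving maximum string length 4.
Counting accepting paths from s1 by length: 1 of length 0, 2 of length 2, 4 of length 3, 2 of length 4. Total 9.

9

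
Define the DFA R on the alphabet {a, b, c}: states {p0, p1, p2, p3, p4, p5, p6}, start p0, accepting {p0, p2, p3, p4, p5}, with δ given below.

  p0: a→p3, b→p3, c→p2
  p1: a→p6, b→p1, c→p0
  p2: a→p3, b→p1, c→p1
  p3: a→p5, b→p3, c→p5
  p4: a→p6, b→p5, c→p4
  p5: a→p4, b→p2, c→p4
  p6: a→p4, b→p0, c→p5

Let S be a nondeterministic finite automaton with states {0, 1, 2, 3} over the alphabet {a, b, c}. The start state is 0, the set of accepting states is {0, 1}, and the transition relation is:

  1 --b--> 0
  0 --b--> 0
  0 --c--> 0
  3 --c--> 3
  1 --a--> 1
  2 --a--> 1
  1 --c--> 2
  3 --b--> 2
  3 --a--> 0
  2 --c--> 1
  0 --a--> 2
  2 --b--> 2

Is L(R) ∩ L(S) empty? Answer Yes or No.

The empty string ε is accepted by both R and S.
Hence L(R) ∩ L(S) ≠ ∅.

No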